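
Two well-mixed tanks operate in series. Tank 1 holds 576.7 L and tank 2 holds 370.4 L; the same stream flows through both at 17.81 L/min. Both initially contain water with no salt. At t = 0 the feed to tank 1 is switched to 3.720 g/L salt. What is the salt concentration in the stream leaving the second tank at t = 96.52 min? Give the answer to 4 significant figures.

Time constants: τᵢ = Vᵢ/Q for each well-mixed tank.
τ₁ = 576.7/17.81 = 32.3807 min; τ₂ = 370.4/17.81 = 20.7973 min.
Solving the cascade with C₁(0)=C₂(0)=0 gives C₂(t) = C_in[1 − (τ₁ e^(−t/τ₁) − τ₂ e^(−t/τ₂))/(τ₁ − τ₂)].
At t = 96.52: e^(−t/τ₁) = 0.0507528, e^(−t/τ₂) = 0.00964818.
C₂ = 3.720·[1 − (32.3807·0.0507528 − 20.7973·0.00964818)/(11.5834)] = 3.720·0.875446 = 3.25666 g/L.

3.257 g/L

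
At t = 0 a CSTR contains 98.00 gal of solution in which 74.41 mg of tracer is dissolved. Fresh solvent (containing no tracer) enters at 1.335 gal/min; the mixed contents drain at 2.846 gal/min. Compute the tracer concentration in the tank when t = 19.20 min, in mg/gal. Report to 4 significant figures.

0.5568 mg/gal

Total volume: dV/dt = Q_in − Q_out = -1.51100 gal/min, so V(t) = 98.00 − 1.51100 t and V(19.20) = 68.9888 gal.
No tracer enters, so dm/dt = −Q_out · (m/V).
Separate: dm/m = −Q_out dt/V(t) ⇒ ln(m/m₀) = −(Q_out/(Q_in−Q_out)) ln(V/V₀).
m = m₀ (V₀/V)^(Q_out/(Q_in−Q_out)) = 74.41 × (98.00/68.9888)^(-1.88352) = 38.4143 mg.
C = m/V = 38.4143/68.9888 = 0.556820 mg/gal.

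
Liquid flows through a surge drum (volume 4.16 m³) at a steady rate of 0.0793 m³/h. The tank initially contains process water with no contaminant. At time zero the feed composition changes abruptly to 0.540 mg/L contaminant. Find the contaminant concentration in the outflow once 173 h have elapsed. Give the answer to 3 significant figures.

0.520 mg/L

Species balance on the tank: V dC/dt = Q(C_in − C).
Rewrite as dC/dt + C/τ = C_in/τ, τ = V/Q = 52.459 h.
C approaches C_in exponentially: C(t) = C_in + (C₀ − C_in) e^(−t/τ).
C(173) = 0.540 + (0 − 0.540)·e^(−173/52.459) = 0.540 + (-0.54000)·0.036964 = 0.52004 mg/L.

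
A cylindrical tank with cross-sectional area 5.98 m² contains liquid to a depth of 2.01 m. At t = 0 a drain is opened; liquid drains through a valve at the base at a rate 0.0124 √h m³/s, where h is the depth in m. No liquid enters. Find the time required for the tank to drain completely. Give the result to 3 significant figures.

1370 s

A dh/dt = −Q_out = −0.0124 √h.
Separate and integrate: 2(√h − √h₀) = −(0.0124/A) t.
Set h = 0: 2√h₀ = (0.0124/A) t_empty ⇒ t_empty = 2A√h₀/0.0124.
t_empty = 2·5.98·√2.01/0.0124 = 11.960·1.4177/0.0124 = 1367.4 s.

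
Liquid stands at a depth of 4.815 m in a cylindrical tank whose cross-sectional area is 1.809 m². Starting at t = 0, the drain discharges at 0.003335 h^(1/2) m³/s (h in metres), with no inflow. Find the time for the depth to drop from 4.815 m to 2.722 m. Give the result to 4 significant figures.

Volume balance on the tank: A dh/dt = −0.003335 √h.
Separate and integrate: 2(√h − √h₀) = −(0.003335/A) t.
t = 2A(√h₀ − √h)/0.003335 = 2·1.809·(√4.815 − √2.722)/0.003335
  = 3.61800 × (2.19431 − 1.64985) / 0.003335 = 590.664 s.

590.7 s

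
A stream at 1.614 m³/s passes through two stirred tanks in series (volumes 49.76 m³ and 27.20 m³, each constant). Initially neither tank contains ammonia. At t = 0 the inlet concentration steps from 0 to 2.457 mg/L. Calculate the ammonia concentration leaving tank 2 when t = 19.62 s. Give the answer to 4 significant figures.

0.5138 mg/L

Time constants: τᵢ = Vᵢ/Q for each well-mixed tank.
τ₁ = 49.76/1.614 = 30.8302 s; τ₂ = 27.20/1.614 = 16.8525 s.
Tank 1: C₁ = C_in(1 − e^(−t/τ₁)). Tank 2 (τ₁ ≠ τ₂): C₂ = C_in[1 − (τ₁ e^(−t/τ₁) − τ₂ e^(−t/τ₂))/(τ₁ − τ₂)].
At t = 19.62: e^(−t/τ₁) = 0.529200, e^(−t/τ₂) = 0.312167.
C₂ = 2.457·[1 − (30.8302·0.529200 − 16.8525·0.312167)/(13.9777)] = 2.457·0.209129 = 0.513829 mg/L.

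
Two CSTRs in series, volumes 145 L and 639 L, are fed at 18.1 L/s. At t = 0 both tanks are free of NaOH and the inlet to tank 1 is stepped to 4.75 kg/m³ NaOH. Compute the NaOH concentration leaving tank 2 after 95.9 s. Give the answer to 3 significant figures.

4.34 kg/m³

Time constants: τᵢ = Vᵢ/Q for each well-mixed tank.
τ₁ = 145/18.1 = 8.0110 s; τ₂ = 639/18.1 = 35.304 s.
Solving the cascade with C₁(0)=C₂(0)=0 gives C₂(t) = C_in[1 − (τ₁ e^(−t/τ₁) − τ₂ e^(−t/τ₂))/(τ₁ − τ₂)].
At t = 95.9: e^(−t/τ₁) = 6.3252e-06, e^(−t/τ₂) = 0.066111.
C₂ = 4.75·[1 − (8.0110·6.3252e-06 − 35.304·0.066111)/(-27.293)] = 4.75·0.91449 = 4.3438 kg/m³.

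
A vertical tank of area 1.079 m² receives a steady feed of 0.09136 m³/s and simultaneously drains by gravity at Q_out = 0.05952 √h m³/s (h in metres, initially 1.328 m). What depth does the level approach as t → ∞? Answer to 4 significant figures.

Level balance: A dh/dt = 0.09136 − 0.05952 √h. Setting dh/dt = 0:
Q_in = 0.05952 √h_ss ⇒ √h_ss = 0.09136/0.05952 = 1.53495.
h_ss = 1.53495² = 2.35606 m. (Since h₀ = 1.328 m < h_ss, the level will rise toward this value.)

2.356 m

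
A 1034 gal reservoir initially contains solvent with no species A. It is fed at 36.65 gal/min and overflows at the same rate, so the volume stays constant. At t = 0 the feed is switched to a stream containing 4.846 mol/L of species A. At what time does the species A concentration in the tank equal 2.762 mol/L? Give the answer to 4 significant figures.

23.81 min

Accumulation = in − out for the solute gives V dC/dt = Q(C_in − C), so τ = V/Q = 28.2128 min.
C(t) = C_in + (C₀ − C_in) e^(−t/τ). Set C = 2.762 and solve for t:
e^(−t/τ) = (C − C_in)/(C₀ − C_in) = (2.762 − 4.846)/(0 − 4.846) = 0.430045
t = −τ ln(…) = 28.2128 × 0.843864 = 23.8078 min.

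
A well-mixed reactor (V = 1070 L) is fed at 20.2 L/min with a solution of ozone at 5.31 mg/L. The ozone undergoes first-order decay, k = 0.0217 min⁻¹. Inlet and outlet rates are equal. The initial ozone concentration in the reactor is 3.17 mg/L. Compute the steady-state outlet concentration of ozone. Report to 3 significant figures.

Accumulation = in − out − consumed: V dC/dt = Q C_in − Q C − k V C.
At steady state: 0 = Q C_in − (Q + kV) C_ss, so C_ss = Q C_in/(Q + kV).
C_ss = 20.2·5.31/(20.2 + 0.0217·1070) = 107.26/43.419 = 2.4704 mg/L.

2.47 mg/L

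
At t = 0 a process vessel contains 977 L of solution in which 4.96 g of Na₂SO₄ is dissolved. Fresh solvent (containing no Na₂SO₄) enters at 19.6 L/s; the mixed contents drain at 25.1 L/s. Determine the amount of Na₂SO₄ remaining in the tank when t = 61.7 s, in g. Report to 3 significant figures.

Let m(t) be the amount of Na₂SO₄. Volume: V(t) = V₀ + (Q_in − Q_out) t = 977 − 5.5000 t; V(61.7) = 637.65 L.
Species balance (pure solvent in): dm/dt = −Q_out · m/V(t).
Separate: dm/m = −Q_out dt/V(t) ⇒ ln(m/m₀) = −(Q_out/(Q_in−Q_out)) ln(V/V₀).
m = m₀ (V₀/V)^(Q_out/(Q_in−Q_out)) = 4.96 × (977/637.65)^(-4.5636) = 0.70759 g.

0.708 g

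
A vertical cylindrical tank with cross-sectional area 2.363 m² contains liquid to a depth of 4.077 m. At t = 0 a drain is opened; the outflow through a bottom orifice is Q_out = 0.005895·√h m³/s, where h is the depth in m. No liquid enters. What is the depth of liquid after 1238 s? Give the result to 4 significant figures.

A dh/dt = −Q_out = −0.005895 √h.
This is separable: 2 d(√h)/dt = −0.005895/A, so √h = √h₀ − (0.005895/(2A)) t.
√h = √4.077 − 0.005895·1238/(2·2.363) = 2.01916 − 1.54423 = 0.474933.
h = 0.474933² = 0.225561 m.

0.2256 m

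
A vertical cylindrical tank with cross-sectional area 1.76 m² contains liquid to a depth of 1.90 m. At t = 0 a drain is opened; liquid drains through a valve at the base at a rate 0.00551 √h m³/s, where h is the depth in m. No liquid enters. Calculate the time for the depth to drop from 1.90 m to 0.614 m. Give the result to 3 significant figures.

380 s

A dh/dt = −Q_out = −0.00551 √h.
This is separable: 2 d(√h)/dt = −0.00551/A, so √h = √h₀ − (0.00551/(2A)) t.
t = 2A(√h₀ − √h)/0.00551 = 2·1.76·(√1.90 − √0.614)/0.00551
  = 3.5200 × (1.3784 − 0.78358) / 0.00551 = 380.00 s.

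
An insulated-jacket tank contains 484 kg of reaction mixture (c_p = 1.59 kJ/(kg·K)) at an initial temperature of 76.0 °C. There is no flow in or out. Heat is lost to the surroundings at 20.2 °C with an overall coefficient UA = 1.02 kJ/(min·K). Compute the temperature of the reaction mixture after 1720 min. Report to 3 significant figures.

M c_p dT/dt = −UA(T − T_amb).
dT/dt = (T_ss − T)/τ with T_ss = T_amb = 20.200 °C, τ = M c_p/UA = 484·1.59/1.02 = 754.47 min.
Solution: T(t) = T_ss + (T₀ − T_ss) e^(−t/τ).
T(1720) = 20.200 + (55.800)·0.10231 = 25.909 °C.

25.9 °C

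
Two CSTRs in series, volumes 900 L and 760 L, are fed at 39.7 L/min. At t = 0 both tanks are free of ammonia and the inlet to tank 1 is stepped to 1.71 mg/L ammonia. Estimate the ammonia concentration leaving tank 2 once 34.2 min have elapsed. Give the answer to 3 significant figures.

Each tank obeys Vᵢ dCᵢ/dt = Q(Cᵢ₋₁ − Cᵢ), so τᵢ = Vᵢ/Q.
τ₁ = 900/39.7 = 22.670 min; τ₂ = 760/39.7 = 19.144 min.
Solving the cascade with C₁(0)=C₂(0)=0 gives C₂(t) = C_in[1 − (τ₁ e^(−t/τ₁) − τ₂ e^(−t/τ₂))/(τ₁ − τ₂)].
At t = 34.2: e^(−t/τ₁) = 0.22122, e^(−t/τ₂) = 0.16755.
C₂ = 1.71·[1 − (22.670·0.22122 − 19.144·0.16755)/(3.5264)] = 1.71·0.48741 = 0.83347 mg/L.

0.833 mg/L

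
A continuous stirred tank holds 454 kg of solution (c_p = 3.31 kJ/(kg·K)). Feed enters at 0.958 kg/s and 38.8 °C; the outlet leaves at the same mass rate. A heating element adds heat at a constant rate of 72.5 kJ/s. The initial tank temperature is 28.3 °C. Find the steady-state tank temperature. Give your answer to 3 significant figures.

M c_p dT/dt = ṁ c_p (T_in − T) + Q̇.
At steady state dT/dt = 0 ⇒ T_ss = T_in + Q̇/(ṁ c_p) = 38.8 + 72.5/(0.958·3.31) = 61.664 °C.

61.7 °C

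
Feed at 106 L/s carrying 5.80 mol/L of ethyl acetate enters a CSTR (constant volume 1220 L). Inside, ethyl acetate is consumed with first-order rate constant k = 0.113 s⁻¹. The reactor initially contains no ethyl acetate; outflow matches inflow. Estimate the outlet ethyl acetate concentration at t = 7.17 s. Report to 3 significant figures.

Accumulation = in − out − consumed: V dC/dt = Q C_in − Q C − k V C.
dC/dt = (Q/V) C_in − (Q/V + k) C; effective rate a = Q/V + k = 0.086885 + 0.113 = 0.19989 s⁻¹.
C_ss = Q C_in/(Q + kV) = 2.5211 mol/L; C(t) = C_ss + (C₀ − C_ss) e^(−a t).
C(7.17) = 2.5211 + (-2.5211)·e^(−0.19989·7.17) = 2.5211 + (-2.5211)·0.23855 = 1.9197 mol/L.

1.92 mol/L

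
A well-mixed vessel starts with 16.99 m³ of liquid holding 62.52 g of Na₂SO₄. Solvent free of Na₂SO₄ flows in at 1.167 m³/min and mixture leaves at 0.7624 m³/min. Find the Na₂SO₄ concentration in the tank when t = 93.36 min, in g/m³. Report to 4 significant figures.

0.1258 g/m³

Let m(t) be the amount of Na₂SO₄. Volume: V(t) = V₀ + (Q_in − Q_out) t = 16.99 + 0.404600 t; V(93.36) = 54.7635 m³.
Species balance (pure solvent in): dm/dt = −Q_out · m/V(t).
dm/m = −Q_out dt/(V₀ + 0.404600 t); integrating gives ln(m/m₀) = −(Q_out/(Q_in−Q_out)) ln(V/V₀).
m = m₀ (V₀/V)^(Q_out/(Q_in−Q_out)) = 62.52 × (16.99/54.7635)^(1.88433) = 6.88999 g.
C = m/V = 6.88999/54.7635 = 0.125814 g/m³.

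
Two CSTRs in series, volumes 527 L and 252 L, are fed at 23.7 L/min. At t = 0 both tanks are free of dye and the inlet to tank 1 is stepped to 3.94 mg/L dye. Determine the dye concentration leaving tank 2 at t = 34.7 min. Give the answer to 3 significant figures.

Time constants: τᵢ = Vᵢ/Q for each well-mixed tank.
τ₁ = 527/23.7 = 22.236 min; τ₂ = 252/23.7 = 10.633 min.
Solving the cascade with C₁(0)=C₂(0)=0 gives C₂(t) = C_in[1 − (τ₁ e^(−t/τ₁) − τ₂ e^(−t/τ₂))/(τ₁ − τ₂)].
At t = 34.7: e^(−t/τ₁) = 0.21003, e^(−t/τ₂) = 0.038256.
C₂ = 3.94·[1 − (22.236·0.21003 − 10.633·0.038256)/(11.603)] = 3.94·0.63257 = 2.4923 mg/L.

2.49 mg/L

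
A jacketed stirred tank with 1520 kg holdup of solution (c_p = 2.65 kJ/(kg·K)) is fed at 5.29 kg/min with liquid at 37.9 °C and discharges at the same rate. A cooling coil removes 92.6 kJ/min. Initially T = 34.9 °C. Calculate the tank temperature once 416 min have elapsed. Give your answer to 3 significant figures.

32.1 °C

M c_p dT/dt = ṁ c_p (T_in − T) − Q̇.
τ = M/ṁ = 287.33 min; T_ss = T_in − Q̇/(ṁ c_p) = 37.9 − 92.6/(5.29·2.65) = 31.294 °C.
Solution: T(t) = T_ss + (T₀ − T_ss) e^(−t/τ).
T(416) = 31.294 + (3.6056)·e^(−416/287.33) = 31.294 + (3.6056)·0.23509 = 32.142 °C.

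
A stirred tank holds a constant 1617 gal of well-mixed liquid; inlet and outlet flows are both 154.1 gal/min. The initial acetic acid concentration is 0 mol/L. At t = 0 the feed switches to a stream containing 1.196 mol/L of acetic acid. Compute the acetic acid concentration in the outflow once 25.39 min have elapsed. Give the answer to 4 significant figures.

Transient balance on the dissolved component: V dC/dt = Q(C_in − C).
Rewrite as dC/dt + C/τ = C_in/τ, τ = V/Q = 10.4932 min.
This is linear first-order; C(t) = C_in + (C₀ − C_in) e^(−t/τ).
C(25.39) = 1.196 + (0 − 1.196)·e^(−25.39/10.4932) = 1.196 + (-1.19600)·0.0889514 = 1.08961 mol/L.

1.090 mol/L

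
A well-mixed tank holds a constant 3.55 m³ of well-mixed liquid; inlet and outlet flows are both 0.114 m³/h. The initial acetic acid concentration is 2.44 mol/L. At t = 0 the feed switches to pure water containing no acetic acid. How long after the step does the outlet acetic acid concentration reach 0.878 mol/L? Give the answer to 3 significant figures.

31.8 h

Species balance: V dC/dt = Q(C_in − C) ⇒ τ = V/Q = 31.140 h.
C(t) = C_in + (C₀ − C_in) e^(−t/τ). Set C = 0.878 and solve for t:
e^(−t/τ) = (C − C_in)/(C₀ − C_in) = (0.878 − 0)/(2.44 − 0) = 0.35984
t = −τ ln(…) = 31.140 × 1.0221 = 31.829 h.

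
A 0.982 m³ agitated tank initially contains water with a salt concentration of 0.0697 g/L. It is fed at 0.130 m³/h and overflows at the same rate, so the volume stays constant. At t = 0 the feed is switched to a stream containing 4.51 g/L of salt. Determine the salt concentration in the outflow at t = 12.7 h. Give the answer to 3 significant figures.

3.68 g/L

Transient balance on the dissolved component: V dC/dt = Q(C_in − C).
Rewrite as dC/dt + C/τ = C_in/τ, τ = V/Q = 7.5538 h.
Solution: C(t) = C_in + (C₀ − C_in) e^(−t/τ).
C(12.7) = 4.51 + (0.0697 − 4.51)·e^(−12.7/7.5538) = 4.51 + (-4.4403)·0.18614 = 3.6835 g/L.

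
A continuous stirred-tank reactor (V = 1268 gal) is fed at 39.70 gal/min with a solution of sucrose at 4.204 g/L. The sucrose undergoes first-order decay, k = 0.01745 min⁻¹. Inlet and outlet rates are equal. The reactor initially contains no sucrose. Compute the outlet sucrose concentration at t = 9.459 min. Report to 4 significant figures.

V dC/dt = Q(C_in − C) − k V C.
This is linear with rate a = Q/V + k = 0.0487591 min⁻¹.
C_ss = Q C_in/(Q + kV) = 2.69947 g/L; C(t) = C_ss + (C₀ − C_ss) e^(−a t).
C(9.459) = 2.69947 + (-2.69947)·e^(−0.0487591·9.459) = 2.69947 + (-2.69947)·0.630518 = 0.997403 g/L.

0.9974 g/L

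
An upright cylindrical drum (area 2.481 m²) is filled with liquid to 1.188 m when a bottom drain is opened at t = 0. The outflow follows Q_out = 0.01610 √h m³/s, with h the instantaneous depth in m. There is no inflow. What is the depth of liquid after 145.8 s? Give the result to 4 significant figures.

A dh/dt = −Q_out = −0.01610 √h.
∫ h^(−1/2) dh = −(0.01610/A) ∫ dt, giving 2√h = 2√h₀ − (0.01610/A) t.
√h = √1.188 − 0.01610·145.8/(2·2.481) = 1.08995 − 0.473071 = 0.616883.
h = 0.616883² = 0.380544 m.

0.3805 m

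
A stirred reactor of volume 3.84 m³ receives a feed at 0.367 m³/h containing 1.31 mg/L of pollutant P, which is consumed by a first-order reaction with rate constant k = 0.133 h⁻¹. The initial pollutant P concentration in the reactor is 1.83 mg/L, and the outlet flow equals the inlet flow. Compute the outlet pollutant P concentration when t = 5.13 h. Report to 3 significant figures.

Species balance: V dC/dt = Q C_in − Q C − k V C.
dC/dt = (Q/V) C_in − (Q/V + k) C; effective rate a = Q/V + k = 0.095573 + 0.133 = 0.22857 h⁻¹.
C_ss = Q C_in/(Q + kV) = 0.54775 mg/L; C(t) = C_ss + (C₀ − C_ss) e^(−a t).
C(5.13) = 0.54775 + (1.2823)·e^(−0.22857·5.13) = 0.54775 + (1.2823)·0.30957 = 0.94469 mg/L.

0.945 mg/L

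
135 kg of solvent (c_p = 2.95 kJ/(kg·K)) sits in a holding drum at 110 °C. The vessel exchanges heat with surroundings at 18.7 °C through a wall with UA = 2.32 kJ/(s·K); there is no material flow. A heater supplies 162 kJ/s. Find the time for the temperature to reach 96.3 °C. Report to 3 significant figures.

Lumped-capacitance energy balance: M c_p dT/dt = UA(T_amb − T) + Q̇.
τ = M c_p/UA = 171.66 s; T_ss = T_amb + Q̇/UA = 18.7 + 162/2.32 = 88.528 °C.
T(t) = T_ss + (T₀ − T_ss)e^(−t/τ); set T = 96.3:
t = −τ ln[(T − T_ss)/(T₀ − T_ss)] = −171.66 · ln(0.36197) = 174.44 s.

174 s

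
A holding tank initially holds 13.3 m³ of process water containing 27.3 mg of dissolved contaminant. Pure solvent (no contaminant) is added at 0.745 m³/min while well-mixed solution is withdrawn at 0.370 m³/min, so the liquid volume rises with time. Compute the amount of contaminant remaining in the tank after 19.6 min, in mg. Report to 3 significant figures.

Total volume: dV/dt = Q_in − Q_out = 0.37500 m³/min, so V(t) = 13.3 + 0.37500 t and V(19.6) = 20.650 m³.
Solute balance: dm/dt = 0 − Q_out C = −Q_out m/V(t).
dm/m = −Q_out dt/(V₀ + 0.37500 t); integrating gives ln(m/m₀) = −(Q_out/(Q_in−Q_out)) ln(V/V₀).
m = m₀ (V₀/V)^(Q_out/(Q_in−Q_out)) = 27.3 × (13.3/20.650)^(0.98667) = 17.686 mg.

17.7 mg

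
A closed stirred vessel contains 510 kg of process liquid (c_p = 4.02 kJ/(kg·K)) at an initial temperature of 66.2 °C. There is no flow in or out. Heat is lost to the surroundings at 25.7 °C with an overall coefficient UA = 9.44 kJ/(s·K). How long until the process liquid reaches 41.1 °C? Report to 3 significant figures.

Lumped-capacitance energy balance: M c_p dT/dt = UA(T_amb − T).
τ = M c_p/UA = 217.18 s; T_ss = T_amb = 25.700 °C.
T(t) = T_ss + (T₀ − T_ss)e^(−t/τ); set T = 41.1:
t = −τ ln[(T − T_ss)/(T₀ − T_ss)] = −217.18 · ln(0.38025) = 210.00 s.

210 s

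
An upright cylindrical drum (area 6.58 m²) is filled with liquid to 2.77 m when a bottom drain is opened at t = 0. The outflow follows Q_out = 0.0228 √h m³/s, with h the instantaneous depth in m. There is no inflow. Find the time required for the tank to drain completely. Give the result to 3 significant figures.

961 s

With no inflow, A dh/dt = −0.0228 √h.
This is separable: 2 d(√h)/dt = −0.0228/A, so √h = √h₀ − (0.0228/(2A)) t.
Tank is empty when √h = 0: t_empty = 2A√h₀/0.0228.
t_empty = 2·6.58·√2.77/0.0228 = 13.160·1.6643/0.0228 = 960.64 s.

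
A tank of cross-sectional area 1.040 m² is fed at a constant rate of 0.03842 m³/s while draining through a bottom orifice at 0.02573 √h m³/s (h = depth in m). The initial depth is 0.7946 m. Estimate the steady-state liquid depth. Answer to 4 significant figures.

A dh/dt = Q_in − 0.02573 √h. Steady state requires inflow = outflow:
Q_in = 0.02573 √h_ss ⇒ √h_ss = 0.03842/0.02573 = 1.49320.
h_ss = 1.49320² = 2.22964 m. (Since h₀ = 0.7946 m < h_ss, the level will rise toward this value.)

2.230 m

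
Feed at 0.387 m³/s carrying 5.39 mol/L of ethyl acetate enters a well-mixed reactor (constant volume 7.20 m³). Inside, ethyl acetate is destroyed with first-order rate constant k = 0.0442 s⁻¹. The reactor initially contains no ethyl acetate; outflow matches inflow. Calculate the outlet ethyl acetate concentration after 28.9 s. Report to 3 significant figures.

2.78 mol/L

Accumulation = in − out − consumed: V dC/dt = Q C_in − Q C − k V C.
This is linear with rate a = Q/V + k = 0.097950 s⁻¹.
C_ss = Q C_in/(Q + kV) = 2.9578 mol/L; C(t) = C_ss + (C₀ − C_ss) e^(−a t).
C(28.9) = 2.9578 + (-2.9578)·e^(−0.097950·28.9) = 2.9578 + (-2.9578)·0.058968 = 2.7833 mol/L.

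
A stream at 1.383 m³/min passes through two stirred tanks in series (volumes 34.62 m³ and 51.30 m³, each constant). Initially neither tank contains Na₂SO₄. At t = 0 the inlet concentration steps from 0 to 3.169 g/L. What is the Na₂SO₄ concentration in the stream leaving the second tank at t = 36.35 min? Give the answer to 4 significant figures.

1.051 g/L

Each tank obeys Vᵢ dCᵢ/dt = Q(Cᵢ₋₁ − Cᵢ), so τᵢ = Vᵢ/Q.
τ₁ = 34.62/1.383 = 25.0325 min; τ₂ = 51.30/1.383 = 37.0933 min.
Solving the cascade with C₁(0)=C₂(0)=0 gives C₂(t) = C_in[1 − (τ₁ e^(−t/τ₁) − τ₂ e^(−t/τ₂))/(τ₁ − τ₂)].
At t = 36.35: e^(−t/τ₁) = 0.234076, e^(−t/τ₂) = 0.375325.
C₂ = 3.169·[1 − (25.0325·0.234076 − 37.0933·0.375325)/(-12.0607)] = 3.169·0.331506 = 1.05054 g/L.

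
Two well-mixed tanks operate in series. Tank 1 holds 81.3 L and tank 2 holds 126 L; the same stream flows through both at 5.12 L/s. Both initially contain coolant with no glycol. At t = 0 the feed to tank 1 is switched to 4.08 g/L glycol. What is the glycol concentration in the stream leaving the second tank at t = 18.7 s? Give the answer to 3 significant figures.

Species balance on tank i: dCᵢ/dt = (Cᵢ₋₁ − Cᵢ)/τᵢ with τᵢ = Vᵢ/Q.
τ₁ = 81.3/5.12 = 15.879 s; τ₂ = 126/5.12 = 24.609 s.
Tank 1: C₁ = C_in(1 − e^(−t/τ₁)). Tank 2 (τ₁ ≠ τ₂): C₂ = C_in[1 − (τ₁ e^(−t/τ₁) − τ₂ e^(−t/τ₂))/(τ₁ − τ₂)].
At t = 18.7: e^(−t/τ₁) = 0.30800, e^(−t/τ₂) = 0.46773.
C₂ = 4.08·[1 − (15.879·0.30800 − 24.609·0.46773)/(-8.7305)] = 4.08·0.24176 = 0.98639 g/L.

0.986 g/L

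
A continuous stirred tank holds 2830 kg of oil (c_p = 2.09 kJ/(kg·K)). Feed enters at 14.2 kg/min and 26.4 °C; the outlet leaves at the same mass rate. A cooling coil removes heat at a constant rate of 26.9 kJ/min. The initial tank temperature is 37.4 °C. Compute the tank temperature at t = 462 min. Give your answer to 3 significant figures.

26.7 °C

M c_p dT/dt = ṁ c_p (T_in − T) − Q̇.
τ = M/ṁ = 199.30 min; T_ss = T_in − Q̇/(ṁ c_p) = 26.4 − 26.9/(14.2·2.09) = 25.494 °C.
Integrating: T(t) = T_ss + (T₀ − T_ss) e^(−t/τ).
T(462) = 25.494 + (11.906)·e^(−462/199.30) = 25.494 + (11.906)·0.098454 = 26.666 °C.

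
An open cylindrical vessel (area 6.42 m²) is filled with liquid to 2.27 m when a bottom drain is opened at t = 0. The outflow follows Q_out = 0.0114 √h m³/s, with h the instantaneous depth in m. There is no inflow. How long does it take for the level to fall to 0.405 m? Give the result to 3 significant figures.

980 s

Volume balance on the tank: A dh/dt = −0.0114 √h.
∫ h^(−1/2) dh = −(0.0114/A) ∫ dt, giving 2√h = 2√h₀ − (0.0114/A) t.
t = 2A(√h₀ − √h)/0.0114 = 2·6.42·(√2.27 − √0.405)/0.0114
  = 12.840 × (1.5067 − 0.63640) / 0.0114 = 980.18 s.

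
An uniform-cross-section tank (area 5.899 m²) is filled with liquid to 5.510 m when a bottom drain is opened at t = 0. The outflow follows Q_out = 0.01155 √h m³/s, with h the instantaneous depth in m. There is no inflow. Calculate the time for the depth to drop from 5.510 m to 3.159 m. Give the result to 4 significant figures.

With no inflow, A dh/dt = −0.01155 √h.
∫ h^(−1/2) dh = −(0.01155/A) ∫ dt, giving 2√h = 2√h₀ − (0.01155/A) t.
t = 2A(√h₀ − √h)/0.01155 = 2·5.899·(√5.510 − √3.159)/0.01155
  = 11.7980 × (2.34734 − 1.77736) / 0.01155 = 582.220 s.

582.2 s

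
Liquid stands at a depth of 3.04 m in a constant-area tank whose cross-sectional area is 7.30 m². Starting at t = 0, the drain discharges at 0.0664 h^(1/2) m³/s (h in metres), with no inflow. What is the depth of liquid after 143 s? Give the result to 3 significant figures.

1.20 m

With no inflow, A dh/dt = −0.0664 √h.
This is separable: 2 d(√h)/dt = −0.0664/A, so √h = √h₀ − (0.0664/(2A)) t.
√h = √3.04 − 0.0664·143/(2·7.30) = 1.7436 − 0.65036 = 1.0932.
h = 1.0932² = 1.1951 m.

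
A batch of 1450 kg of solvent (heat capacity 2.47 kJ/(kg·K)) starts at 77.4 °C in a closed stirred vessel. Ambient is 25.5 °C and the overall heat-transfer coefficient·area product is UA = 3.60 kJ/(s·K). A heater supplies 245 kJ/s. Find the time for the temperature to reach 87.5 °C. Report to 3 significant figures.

976 s

Lumped-capacitance energy balance: M c_p dT/dt = UA(T_amb − T) + Q̇.
τ = M c_p/UA = 994.86 s; T_ss = T_amb + Q̇/UA = 25.5 + 245/3.60 = 93.556 °C.
T(t) = T_ss + (T₀ − T_ss)e^(−t/τ); set T = 87.5:
t = −τ ln[(T − T_ss)/(T₀ − T_ss)] = −994.86 · ln(0.37483) = 976.25 s.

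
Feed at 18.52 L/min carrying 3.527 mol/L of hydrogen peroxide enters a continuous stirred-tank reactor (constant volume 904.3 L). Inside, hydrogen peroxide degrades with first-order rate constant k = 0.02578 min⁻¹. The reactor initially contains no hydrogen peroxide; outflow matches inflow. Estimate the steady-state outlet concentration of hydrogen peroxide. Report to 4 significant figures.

Species balance: V dC/dt = Q C_in − Q C − k V C.
Steady state (dC/dt = 0): C_ss = Q C_in/(Q + kV) = C_in/(1 + kV/Q).
C_ss = 18.52·3.527/(18.52 + 0.02578·904.3) = 65.3200/41.8329 = 1.56145 mol/L.

1.561 mol/L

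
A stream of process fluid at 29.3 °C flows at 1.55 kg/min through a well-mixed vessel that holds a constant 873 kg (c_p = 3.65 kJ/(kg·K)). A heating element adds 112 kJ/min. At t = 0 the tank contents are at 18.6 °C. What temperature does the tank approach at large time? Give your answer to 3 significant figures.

49.1 °C

M c_p dT/dt = ṁ c_p (T_in − T) + Q̇.
At steady state dT/dt = 0 ⇒ T_ss = T_in + Q̇/(ṁ c_p) = 29.3 + 112/(1.55·3.65) = 49.097 °C.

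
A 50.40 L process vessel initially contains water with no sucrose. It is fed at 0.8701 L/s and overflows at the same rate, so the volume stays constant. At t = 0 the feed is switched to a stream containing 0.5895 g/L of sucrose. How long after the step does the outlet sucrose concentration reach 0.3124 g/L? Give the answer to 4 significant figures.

43.73 s

Unsteady species balance (constant V, well mixed): V dC/dt = Q(C_in − C), so τ = V/Q = 57.9244 s.
C(t) = C_in + (C₀ − C_in) e^(−t/τ). Set C = 0.3124 and solve for t:
e^(−t/τ) = (C − C_in)/(C₀ − C_in) = (0.3124 − 0.5895)/(0 − 0.5895) = 0.470059
t = −τ ln(…) = 57.9244 × 0.754896 = 43.7269 s.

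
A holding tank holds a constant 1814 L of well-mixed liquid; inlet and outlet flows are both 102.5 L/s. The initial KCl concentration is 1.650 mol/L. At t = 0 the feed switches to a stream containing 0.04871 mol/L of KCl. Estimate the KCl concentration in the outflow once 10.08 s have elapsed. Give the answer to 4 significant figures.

0.9547 mol/L

Species balance on the tank: V dC/dt = Q(C_in − C).
So dC/dt = (C_in − C)/τ with τ = V/Q = 1814/102.5 = 17.6976 s.
Integrating: C(t) = C_in + (C₀ − C_in) e^(−t/τ).
C(10.08) = 0.04871 + (1.650 − 0.04871)·e^(−10.08/17.6976) = 0.04871 + (1.60129)·0.565769 = 0.954670 mol/L.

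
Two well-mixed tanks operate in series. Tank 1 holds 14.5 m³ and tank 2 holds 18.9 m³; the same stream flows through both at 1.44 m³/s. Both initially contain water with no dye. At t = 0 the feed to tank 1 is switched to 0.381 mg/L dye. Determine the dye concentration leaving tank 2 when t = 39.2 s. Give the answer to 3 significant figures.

0.324 mg/L

Species balance on tank i: dCᵢ/dt = (Cᵢ₋₁ − Cᵢ)/τᵢ with τᵢ = Vᵢ/Q.
τ₁ = 14.5/1.44 = 10.069 s; τ₂ = 18.9/1.44 = 13.125 s.
Solving the cascade with C₁(0)=C₂(0)=0 gives C₂(t) = C_in[1 − (τ₁ e^(−t/τ₁) − τ₂ e^(−t/τ₂))/(τ₁ − τ₂)].
At t = 39.2: e^(−t/τ₁) = 0.020385, e^(−t/τ₂) = 0.050455.
C₂ = 0.381·[1 − (10.069·0.020385 − 13.125·0.050455)/(-3.0556)] = 0.381·0.85045 = 0.32402 mg/L.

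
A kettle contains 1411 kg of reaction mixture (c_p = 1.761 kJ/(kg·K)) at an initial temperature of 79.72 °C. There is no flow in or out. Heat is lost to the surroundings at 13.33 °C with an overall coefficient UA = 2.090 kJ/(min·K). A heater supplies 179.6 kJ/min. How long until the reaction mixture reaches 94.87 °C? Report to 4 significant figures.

First-law balance (no shaft work): M c_p dT/dt = −UA(T − T_amb) + Q̇.
τ = M c_p/UA = 1188.89 min; T_ss = T_amb + Q̇/UA = 13.33 + 179.6/2.090 = 99.2630 °C.
T(t) = T_ss + (T₀ − T_ss)e^(−t/τ); set T = 94.87:
t = −τ ln[(T − T_ss)/(T₀ − T_ss)] = −1188.89 · ln(0.224787) = 1774.53 min.

1775 min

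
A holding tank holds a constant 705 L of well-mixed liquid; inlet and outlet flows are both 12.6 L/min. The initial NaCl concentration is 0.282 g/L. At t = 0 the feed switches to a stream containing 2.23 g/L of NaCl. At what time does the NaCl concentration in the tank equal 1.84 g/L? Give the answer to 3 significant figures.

Species balance on the tank: V dC/dt = Q(C_in − C), so τ = V/Q = 55.952 min.
C(t) = C_in + (C₀ − C_in) e^(−t/τ). Set C = 1.84 and solve for t:
e^(−t/τ) = (C − C_in)/(C₀ − C_in) = (1.84 − 2.23)/(0.282 − 2.23) = 0.20021
t = −τ ln(…) = 55.952 × 1.6084 = 89.994 min.

90.0 min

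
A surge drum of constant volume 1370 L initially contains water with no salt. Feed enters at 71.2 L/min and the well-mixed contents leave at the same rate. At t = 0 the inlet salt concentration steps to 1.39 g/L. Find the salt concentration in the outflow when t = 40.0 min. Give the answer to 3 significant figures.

1.22 g/L

Unsteady species balance (constant V, well mixed): V dC/dt = Q(C_in − C).
Rewrite as dC/dt + C/τ = C_in/τ, τ = V/Q = 19.242 min.
C approaches C_in exponentially: C(t) = C_in + (C₀ − C_in) e^(−t/τ).
C(40.0) = 1.39 + (0 − 1.39)·e^(−40.0/19.242) = 1.39 + (-1.3900)·0.12508 = 1.2161 g/L.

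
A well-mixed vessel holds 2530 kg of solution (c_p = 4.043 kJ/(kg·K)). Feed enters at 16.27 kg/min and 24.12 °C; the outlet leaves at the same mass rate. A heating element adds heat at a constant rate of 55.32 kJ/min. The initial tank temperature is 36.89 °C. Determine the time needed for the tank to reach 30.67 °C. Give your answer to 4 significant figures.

114.6 min

M c_p dT/dt = ṁ c_p (T_in − T) + Q̇.
τ = M/ṁ = 155.501 min; T_ss = T_in + Q̇/(ṁ c_p) = 24.9610 °C.
T(t) = T_ss + (T₀ − T_ss) e^(−t/τ). Set T = 30.67:
e^(−t/τ) = (30.67 − 24.9610)/(36.89 − 24.9610) = 0.478582
t = −155.501 · ln(0.478582) = 114.593 min.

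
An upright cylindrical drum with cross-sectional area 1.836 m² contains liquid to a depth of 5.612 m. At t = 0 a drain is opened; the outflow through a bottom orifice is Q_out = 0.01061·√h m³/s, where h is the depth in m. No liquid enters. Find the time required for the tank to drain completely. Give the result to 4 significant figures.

With no inflow, A dh/dt = −0.01061 √h.
Separate and integrate: 2(√h − √h₀) = −(0.01061/A) t.
Set h = 0: 2√h₀ = (0.01061/A) t_empty ⇒ t_empty = 2A√h₀/0.01061.
t_empty = 2·1.836·√5.612/0.01061 = 3.67200·2.36897/0.01061 = 819.872 s.

819.9 s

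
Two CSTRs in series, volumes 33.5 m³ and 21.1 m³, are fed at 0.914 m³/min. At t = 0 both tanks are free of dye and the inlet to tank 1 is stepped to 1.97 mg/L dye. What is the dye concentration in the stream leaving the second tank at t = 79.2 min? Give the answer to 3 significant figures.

1.47 mg/L

Each tank obeys Vᵢ dCᵢ/dt = Q(Cᵢ₋₁ − Cᵢ), so τᵢ = Vᵢ/Q.
τ₁ = 33.5/0.914 = 36.652 min; τ₂ = 21.1/0.914 = 23.085 min.
Tank 1: C₁ = C_in(1 − e^(−t/τ₁)). Tank 2 (τ₁ ≠ τ₂): C₂ = C_in[1 − (τ₁ e^(−t/τ₁) − τ₂ e^(−t/τ₂))/(τ₁ − τ₂)].
At t = 79.2: e^(−t/τ₁) = 0.11523, e^(−t/τ₂) = 0.032363.
C₂ = 1.97·[1 − (36.652·0.11523 − 23.085·0.032363)/(13.567)] = 1.97·0.74377 = 1.4652 mg/L.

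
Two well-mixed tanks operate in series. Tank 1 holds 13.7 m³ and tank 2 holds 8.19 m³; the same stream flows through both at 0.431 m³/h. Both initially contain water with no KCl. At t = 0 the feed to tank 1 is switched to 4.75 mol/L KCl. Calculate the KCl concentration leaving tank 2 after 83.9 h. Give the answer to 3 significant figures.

3.99 mol/L

Time constants: τᵢ = Vᵢ/Q for each well-mixed tank.
τ₁ = 13.7/0.431 = 31.787 h; τ₂ = 8.19/0.431 = 19.002 h.
Tank 1: C₁ = C_in(1 − e^(−t/τ₁)). Tank 2 (τ₁ ≠ τ₂): C₂ = C_in[1 − (τ₁ e^(−t/τ₁) − τ₂ e^(−t/τ₂))/(τ₁ − τ₂)].
At t = 83.9: e^(−t/τ₁) = 0.071398, e^(−t/τ₂) = 0.012092.
C₂ = 4.75·[1 − (31.787·0.071398 − 19.002·0.012092)/(12.784)] = 4.75·0.84045 = 3.9921 mol/L.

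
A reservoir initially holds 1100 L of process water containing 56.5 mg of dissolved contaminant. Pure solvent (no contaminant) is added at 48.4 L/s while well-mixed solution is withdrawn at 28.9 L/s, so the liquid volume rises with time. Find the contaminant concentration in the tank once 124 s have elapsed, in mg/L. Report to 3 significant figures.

0.00287 mg/L

Let m(t) be the amount of contaminant. Volume: V(t) = V₀ + (Q_in − Q_out) t = 1100 + 19.500 t; V(124) = 3518.0 L.
Species balance (pure solvent in): dm/dt = −Q_out · m/V(t).
Separate: dm/m = −Q_out dt/V(t) ⇒ ln(m/m₀) = −(Q_out/(Q_in−Q_out)) ln(V/V₀).
m = m₀ (V₀/V)^(Q_out/(Q_in−Q_out)) = 56.5 × (1100/3518.0)^(1.4821) = 10.087 mg.
C = m/V = 10.087/3518.0 = 0.0028672 mg/L.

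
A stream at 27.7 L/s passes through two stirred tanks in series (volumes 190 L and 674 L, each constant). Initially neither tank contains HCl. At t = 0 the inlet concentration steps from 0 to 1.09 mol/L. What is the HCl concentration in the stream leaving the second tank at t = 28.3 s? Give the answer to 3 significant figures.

0.623 mol/L

Species balance on tank i: dCᵢ/dt = (Cᵢ₋₁ − Cᵢ)/τᵢ with τᵢ = Vᵢ/Q.
τ₁ = 190/27.7 = 6.8592 s; τ₂ = 674/27.7 = 24.332 s.
Solving the cascade with C₁(0)=C₂(0)=0 gives C₂(t) = C_in[1 − (τ₁ e^(−t/τ₁) − τ₂ e^(−t/τ₂))/(τ₁ − τ₂)].
At t = 28.3: e^(−t/τ₁) = 0.016150, e^(−t/τ₂) = 0.31252.
C₂ = 1.09·[1 − (6.8592·0.016150 − 24.332·0.31252)/(-17.473)] = 1.09·0.57113 = 0.62253 mol/L.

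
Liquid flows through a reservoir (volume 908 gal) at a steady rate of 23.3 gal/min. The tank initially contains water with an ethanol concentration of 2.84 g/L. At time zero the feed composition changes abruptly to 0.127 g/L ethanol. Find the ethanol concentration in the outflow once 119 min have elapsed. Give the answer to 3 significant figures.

0.255 g/L

Unsteady species balance (constant V, well mixed): V dC/dt = Q(C_in − C).
Time constant τ = V/Q = 908/23.3 = 38.970 min.
Solution: C(t) = C_in + (C₀ − C_in) e^(−t/τ).
C(119) = 0.127 + (2.84 − 0.127)·e^(−119/38.970) = 0.127 + (2.7130)·0.047187 = 0.25502 g/L.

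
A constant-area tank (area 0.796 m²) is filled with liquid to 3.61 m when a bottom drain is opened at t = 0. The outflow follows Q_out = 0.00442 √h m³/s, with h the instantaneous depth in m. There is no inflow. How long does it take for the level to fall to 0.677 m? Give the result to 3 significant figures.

388 s

A dh/dt = −Q_out = −0.00442 √h.
This is separable: 2 d(√h)/dt = −0.00442/A, so √h = √h₀ − (0.00442/(2A)) t.
t = 2A(√h₀ − √h)/0.00442 = 2·0.796·(√3.61 − √0.677)/0.00442
  = 1.5920 × (1.9000 − 0.82280) / 0.00442 = 387.99 s.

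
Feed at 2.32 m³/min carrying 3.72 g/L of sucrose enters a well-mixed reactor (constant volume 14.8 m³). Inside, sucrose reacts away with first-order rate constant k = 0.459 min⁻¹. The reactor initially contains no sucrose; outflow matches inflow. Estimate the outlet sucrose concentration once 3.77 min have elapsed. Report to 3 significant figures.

Species balance: V dC/dt = Q C_in − Q C − k V C.
dC/dt = (Q/V) C_in − (Q/V + k) C; effective rate a = Q/V + k = 0.15676 + 0.459 = 0.61576 min⁻¹.
C_ss = Q C_in/(Q + kV) = 0.94702 g/L; C(t) = C_ss + (C₀ − C_ss) e^(−a t).
C(3.77) = 0.94702 + (-0.94702)·e^(−0.61576·3.77) = 0.94702 + (-0.94702)·0.098136 = 0.85409 g/L.

0.854 g/L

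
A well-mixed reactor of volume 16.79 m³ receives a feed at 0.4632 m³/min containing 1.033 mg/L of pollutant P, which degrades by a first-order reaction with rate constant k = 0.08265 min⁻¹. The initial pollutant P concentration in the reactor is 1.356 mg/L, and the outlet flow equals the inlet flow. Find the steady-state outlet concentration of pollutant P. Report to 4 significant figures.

0.2585 mg/L

V dC/dt = Q(C_in − C) − k V C.
Steady state (dC/dt = 0): C_ss = Q C_in/(Q + kV) = C_in/(1 + kV/Q).
C_ss = 0.4632·1.033/(0.4632 + 0.08265·16.79) = 0.478486/1.85089 = 0.258516 mg/L.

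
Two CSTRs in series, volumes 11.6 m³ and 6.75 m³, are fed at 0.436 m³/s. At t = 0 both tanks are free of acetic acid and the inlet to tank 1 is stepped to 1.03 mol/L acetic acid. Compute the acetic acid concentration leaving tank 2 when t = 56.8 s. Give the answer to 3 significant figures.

0.775 mol/L

Each tank obeys Vᵢ dCᵢ/dt = Q(Cᵢ₋₁ − Cᵢ), so τᵢ = Vᵢ/Q.
τ₁ = 11.6/0.436 = 26.606 s; τ₂ = 6.75/0.436 = 15.482 s.
Tank 1: C₁ = C_in(1 − e^(−t/τ₁)). Tank 2 (τ₁ ≠ τ₂): C₂ = C_in[1 − (τ₁ e^(−t/τ₁) − τ₂ e^(−t/τ₂))/(τ₁ − τ₂)].
At t = 56.8: e^(−t/τ₁) = 0.11826, e^(−t/τ₂) = 0.025506.
C₂ = 1.03·[1 − (26.606·0.11826 − 15.482·0.025506)/(11.124)] = 1.03·0.75266 = 0.77524 mol/L.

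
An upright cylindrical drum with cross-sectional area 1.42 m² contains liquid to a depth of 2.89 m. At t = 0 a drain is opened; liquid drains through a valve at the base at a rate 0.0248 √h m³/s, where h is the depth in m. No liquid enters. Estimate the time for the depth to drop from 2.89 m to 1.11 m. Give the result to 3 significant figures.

74.0 s

With no inflow, A dh/dt = −0.0248 √h.
∫ h^(−1/2) dh = −(0.0248/A) ∫ dt, giving 2√h = 2√h₀ − (0.0248/A) t.
t = 2A(√h₀ − √h)/0.0248 = 2·1.42·(√2.89 − √1.11)/0.0248
  = 2.8400 × (1.7000 − 1.0536) / 0.0248 = 74.027 s.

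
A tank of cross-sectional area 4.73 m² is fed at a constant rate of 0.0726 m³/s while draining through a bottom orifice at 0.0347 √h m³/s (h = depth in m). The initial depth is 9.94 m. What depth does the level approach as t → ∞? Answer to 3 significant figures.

4.38 m

Level balance: A dh/dt = 0.0726 − 0.0347 √h. Setting dh/dt = 0:
Q_in = 0.0347 √h_ss ⇒ √h_ss = 0.0726/0.0347 = 2.0922.
h_ss = 2.0922² = 4.3774 m. (Since h₀ = 9.94 m > h_ss, the level will fall toward this value.)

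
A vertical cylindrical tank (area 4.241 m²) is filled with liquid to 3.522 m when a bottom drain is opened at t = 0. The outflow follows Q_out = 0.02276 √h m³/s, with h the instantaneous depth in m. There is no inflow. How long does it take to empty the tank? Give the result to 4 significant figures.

699.4 s

A dh/dt = −Q_out = −0.02276 √h.
Separate and integrate: 2(√h − √h₀) = −(0.02276/A) t.
Set h = 0: 2√h₀ = (0.02276/A) t_empty ⇒ t_empty = 2A√h₀/0.02276.
t_empty = 2·4.241·√3.522/0.02276 = 8.48200·1.87670/0.02276 = 699.392 s.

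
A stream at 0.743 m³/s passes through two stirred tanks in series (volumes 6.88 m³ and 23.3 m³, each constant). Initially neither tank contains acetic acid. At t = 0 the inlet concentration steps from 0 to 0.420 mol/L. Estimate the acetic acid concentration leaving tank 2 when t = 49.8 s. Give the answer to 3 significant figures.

0.299 mol/L

Time constants: τᵢ = Vᵢ/Q for each well-mixed tank.
τ₁ = 6.88/0.743 = 9.2598 s; τ₂ = 23.3/0.743 = 31.359 s.
Tank 1: C₁ = C_in(1 − e^(−t/τ₁)). Tank 2 (τ₁ ≠ τ₂): C₂ = C_in[1 − (τ₁ e^(−t/τ₁) − τ₂ e^(−t/τ₂))/(τ₁ − τ₂)].
At t = 49.8: e^(−t/τ₁) = 0.0046165, e^(−t/τ₂) = 0.20433.
C₂ = 0.420·[1 − (9.2598·0.0046165 − 31.359·0.20433)/(-22.100)] = 0.420·0.71200 = 0.29904 mol/L.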